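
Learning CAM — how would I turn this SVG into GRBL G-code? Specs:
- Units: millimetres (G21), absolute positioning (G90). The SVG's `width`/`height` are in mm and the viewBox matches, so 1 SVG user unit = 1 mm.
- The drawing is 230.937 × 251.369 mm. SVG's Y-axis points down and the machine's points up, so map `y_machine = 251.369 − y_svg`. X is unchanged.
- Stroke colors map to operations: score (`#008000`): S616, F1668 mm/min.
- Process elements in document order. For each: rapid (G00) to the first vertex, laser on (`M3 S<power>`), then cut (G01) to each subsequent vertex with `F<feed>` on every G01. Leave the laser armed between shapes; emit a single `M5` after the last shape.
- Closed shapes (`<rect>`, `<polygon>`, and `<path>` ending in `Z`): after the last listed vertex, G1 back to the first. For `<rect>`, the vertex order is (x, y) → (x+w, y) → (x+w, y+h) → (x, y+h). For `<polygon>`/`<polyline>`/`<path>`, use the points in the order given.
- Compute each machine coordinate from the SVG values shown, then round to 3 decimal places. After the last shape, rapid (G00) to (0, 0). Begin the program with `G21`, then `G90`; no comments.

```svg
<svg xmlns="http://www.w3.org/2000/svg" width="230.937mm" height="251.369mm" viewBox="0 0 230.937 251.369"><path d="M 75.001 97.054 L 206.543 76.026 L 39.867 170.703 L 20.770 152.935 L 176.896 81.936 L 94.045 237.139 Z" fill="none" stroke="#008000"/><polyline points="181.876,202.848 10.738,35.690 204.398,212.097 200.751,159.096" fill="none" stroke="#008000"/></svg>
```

1 u = 1 mm; y_m = 251.369 − y.

[1] `<path>` closed polygon, #008000→score S616 F1668: (75.001,154.315) → (206.543,175.343) → (39.867,80.666) → (20.770,98.434) → (176.896,169.433) → (94.045,14.230) → (75.001,154.315) (closed)

[2] `<polyline>` open polyline, #008000→score S616 F1668: (181.876,48.521) → (10.738,215.679) → (204.398,39.272) → (200.751,92.273)

G21
G90
G00 X75.001 Y154.315
M3 S616
G01 X206.543 Y175.343 F1668
G01 X39.867 Y80.666 F1668
G01 X20.770 Y98.434 F1668
G01 X176.896 Y169.433 F1668
G01 X94.045 Y14.230 F1668
G01 X75.001 Y154.315 F1668
G00 X181.876 Y48.521
M3 S616
G01 X10.738 Y215.679 F1668
G01 X204.398 Y39.272 F1668
G01 X200.751 Y92.273 F1668
M5
G00 X0.000 Y0.000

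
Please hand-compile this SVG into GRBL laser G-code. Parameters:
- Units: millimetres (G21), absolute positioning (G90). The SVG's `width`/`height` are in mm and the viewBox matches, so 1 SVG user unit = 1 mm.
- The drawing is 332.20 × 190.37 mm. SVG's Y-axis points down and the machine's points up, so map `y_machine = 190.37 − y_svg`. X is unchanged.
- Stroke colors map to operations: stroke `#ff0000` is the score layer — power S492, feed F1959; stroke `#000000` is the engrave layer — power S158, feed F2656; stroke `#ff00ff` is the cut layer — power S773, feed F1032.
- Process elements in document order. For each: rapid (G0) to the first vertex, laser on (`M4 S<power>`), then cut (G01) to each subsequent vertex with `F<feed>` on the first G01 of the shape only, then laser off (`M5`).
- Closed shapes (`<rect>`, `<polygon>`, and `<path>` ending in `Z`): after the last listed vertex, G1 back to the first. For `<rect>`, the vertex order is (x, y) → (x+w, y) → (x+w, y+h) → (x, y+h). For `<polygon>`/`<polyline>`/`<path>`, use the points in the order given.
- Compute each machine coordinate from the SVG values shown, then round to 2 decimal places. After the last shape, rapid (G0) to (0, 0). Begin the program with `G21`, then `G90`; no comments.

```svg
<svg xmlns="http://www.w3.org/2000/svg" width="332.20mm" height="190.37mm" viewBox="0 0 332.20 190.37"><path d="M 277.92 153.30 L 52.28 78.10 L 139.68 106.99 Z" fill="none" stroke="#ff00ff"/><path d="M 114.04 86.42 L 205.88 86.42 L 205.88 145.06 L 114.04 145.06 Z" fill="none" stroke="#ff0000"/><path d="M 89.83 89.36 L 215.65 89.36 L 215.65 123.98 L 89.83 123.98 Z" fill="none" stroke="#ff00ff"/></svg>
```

viewBox `0 0 332.20 190.37` with mm width/height → 1 unit = 1 mm. Flip: y_m = 190.37 − y_svg.

**Shape 1** — `<path>` closed polygon, stroke `#ff00ff` → cut (S773, F1032). Machine vertices: (277.92,37.07) → (52.28,112.27) → (139.68,83.38) → (277.92,37.07). Closed: final G1 returns to the first vertex.

**Shape 2** — `<path>` rectangle, stroke `#ff0000` → score (S492, F1959). Machine vertices: (114.04,103.95) → (205.88,103.95) → (205.88,45.31) → (114.04,45.31) → (114.04,103.95). Closed: final G1 returns to the first vertex.

**Shape 3** — `<path>` rectangle, stroke `#ff00ff` → cut (S773, F1032). Machine vertices: (89.83,101.01) → (215.65,101.01) → (215.65,66.39) → (89.83,66.39) → (89.83,101.01). Closed: final G1 returns to the first vertex.

G21
G90
G0 X277.92 Y37.07
M4 S773
G01 X52.28 Y112.27 F1032
G01 X139.68 Y83.38
G01 X277.92 Y37.07
M5
G0 X114.04 Y103.95
M4 S492
G01 X205.88 Y103.95 F1959
G01 X205.88 Y45.31
G01 X114.04 Y45.31
G01 X114.04 Y103.95
M5
G0 X89.83 Y101.01
M4 S773
G01 X215.65 Y101.01 F1032
G01 X215.65 Y66.39
G01 X89.83 Y66.39
G01 X89.83 Y101.01
M5
G0 X0.00 Y0.00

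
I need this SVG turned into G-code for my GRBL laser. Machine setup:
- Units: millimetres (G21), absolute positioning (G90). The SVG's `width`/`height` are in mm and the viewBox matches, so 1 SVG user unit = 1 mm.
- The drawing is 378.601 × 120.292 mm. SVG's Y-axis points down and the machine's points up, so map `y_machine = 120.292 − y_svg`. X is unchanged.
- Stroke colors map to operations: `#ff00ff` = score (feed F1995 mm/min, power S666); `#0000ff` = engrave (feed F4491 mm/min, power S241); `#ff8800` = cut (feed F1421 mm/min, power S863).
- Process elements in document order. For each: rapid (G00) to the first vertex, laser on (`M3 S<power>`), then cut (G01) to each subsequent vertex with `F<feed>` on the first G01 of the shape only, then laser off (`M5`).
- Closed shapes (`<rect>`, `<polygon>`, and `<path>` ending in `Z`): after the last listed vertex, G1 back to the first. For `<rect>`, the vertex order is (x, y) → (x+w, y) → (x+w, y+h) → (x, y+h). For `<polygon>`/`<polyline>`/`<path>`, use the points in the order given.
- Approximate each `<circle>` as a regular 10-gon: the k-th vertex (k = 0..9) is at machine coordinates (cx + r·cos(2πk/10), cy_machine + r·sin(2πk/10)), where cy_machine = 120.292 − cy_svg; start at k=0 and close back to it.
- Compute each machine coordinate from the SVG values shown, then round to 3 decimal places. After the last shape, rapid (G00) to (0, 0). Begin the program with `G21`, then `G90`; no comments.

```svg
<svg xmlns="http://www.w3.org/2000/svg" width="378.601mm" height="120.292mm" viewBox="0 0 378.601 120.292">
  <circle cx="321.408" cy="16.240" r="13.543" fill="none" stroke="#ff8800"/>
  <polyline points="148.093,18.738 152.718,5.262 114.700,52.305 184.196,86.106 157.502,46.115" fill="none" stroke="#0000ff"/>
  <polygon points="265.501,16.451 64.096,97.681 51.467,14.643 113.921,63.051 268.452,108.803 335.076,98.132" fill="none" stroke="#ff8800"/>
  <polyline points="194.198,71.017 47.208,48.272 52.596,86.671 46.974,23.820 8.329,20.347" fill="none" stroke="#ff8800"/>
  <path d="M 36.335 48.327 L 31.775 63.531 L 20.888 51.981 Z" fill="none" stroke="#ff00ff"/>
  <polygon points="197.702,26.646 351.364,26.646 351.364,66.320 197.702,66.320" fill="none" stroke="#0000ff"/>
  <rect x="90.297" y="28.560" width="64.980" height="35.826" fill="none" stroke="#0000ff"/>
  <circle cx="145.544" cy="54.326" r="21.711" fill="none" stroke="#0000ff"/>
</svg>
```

Since the viewBox matches the mm dimensions, user units are millimetres directly. The only transform is the Y-flip y_m = 120.292 − y_svg.

Shape 1 is a circle drawn with `<circle>`. Its stroke #ff8800 means cut at S863, F1421. After flipping Y the toolpath is (334.951,104.052) → (332.365,112.012) → (325.593,116.932) → (317.223,116.932) → (310.451,112.012) → (307.865,104.052) → (310.451,96.092) → (317.223,91.172) → (325.593,91.172) → (332.365,96.092) → (334.951,104.052), returning to the start.

Shape 2 is a open polyline drawn with `<polyline>`. Its stroke #0000ff means engrave at S241, F4491. After flipping Y the toolpath is (148.093,101.554) → (152.718,115.030) → (114.700,67.987) → (184.196,34.186) → (157.502,74.177).

Shape 3 is a closed polygon drawn with `<polygon>`. Its stroke #ff8800 means cut at S863, F1421. After flipping Y the toolpath is (265.501,103.841) → (64.096,22.611) → (51.467,105.649) → (113.921,57.241) → (268.452,11.489) → (335.076,22.160) → (265.501,103.841), returning to the start.

Shape 4 is a open polyline drawn with `<polyline>`. Its stroke #ff8800 means cut at S863, F1421. After flipping Y the toolpath is (194.198,49.275) → (47.208,72.020) → (52.596,33.621) → (46.974,96.472) → (8.329,99.945).

Shape 5 is a regular polygon drawn with `<path>`. Its stroke #ff00ff means score at S666, F1995. After flipping Y the toolpath is (36.335,71.965) → (31.775,56.761) → (20.888,68.311) → (36.335,71.965), returning to the start.

Shape 6 is a rectangle drawn with `<polygon>`. Its stroke #0000ff means engrave at S241, F4491. After flipping Y the toolpath is (197.702,93.646) → (351.364,93.646) → (351.364,53.972) → (197.702,53.972) → (197.702,93.646), returning to the start.

Shape 7 is a rectangle drawn with `<rect>`. Its stroke #0000ff means engrave at S241, F4491. After flipping Y the toolpath is (90.297,91.732) → (155.277,91.732) → (155.277,55.906) → (90.297,55.906) → (90.297,91.732), returning to the start.

Shape 8 is a circle drawn with `<circle>`. Its stroke #0000ff means engrave at S241, F4491. After flipping Y the toolpath is (167.255,65.966) → (163.109,78.727) → (152.253,86.614) → (138.835,86.614) → (127.979,78.727) → (123.833,65.966) → (127.979,53.205) → (138.835,45.318) → (152.253,45.318) → (163.109,53.205) → (167.255,65.966), returning to the start.

G21
G90
G00 X334.951 Y104.052
M3 S863
G01 X332.365 Y112.012 F1421
G01 X325.593 Y116.932
G01 X317.223 Y116.932
G01 X310.451 Y112.012
G01 X307.865 Y104.052
G01 X310.451 Y96.092
G01 X317.223 Y91.172
G01 X325.593 Y91.172
G01 X332.365 Y96.092
G01 X334.951 Y104.052
M5
G00 X148.093 Y101.554
M3 S241
G01 X152.718 Y115.030 F4491
G01 X114.700 Y67.987
G01 X184.196 Y34.186
G01 X157.502 Y74.177
M5
G00 X265.501 Y103.841
M3 S863
G01 X64.096 Y22.611 F1421
G01 X51.467 Y105.649
G01 X113.921 Y57.241
G01 X268.452 Y11.489
G01 X335.076 Y22.160
G01 X265.501 Y103.841
M5
G00 X194.198 Y49.275
M3 S863
G01 X47.208 Y72.020 F1421
G01 X52.596 Y33.621
G01 X46.974 Y96.472
G01 X8.329 Y99.945
M5
G00 X36.335 Y71.965
M3 S666
G01 X31.775 Y56.761 F1995
G01 X20.888 Y68.311
G01 X36.335 Y71.965
M5
G00 X197.702 Y93.646
M3 S241
G01 X351.364 Y93.646 F4491
G01 X351.364 Y53.972
G01 X197.702 Y53.972
G01 X197.702 Y93.646
M5
G00 X90.297 Y91.732
M3 S241
G01 X155.277 Y91.732 F4491
G01 X155.277 Y55.906
G01 X90.297 Y55.906
G01 X90.297 Y91.732
M5
G00 X167.255 Y65.966
M3 S241
G01 X163.109 Y78.727 F4491
G01 X152.253 Y86.614
G01 X138.835 Y86.614
G01 X127.979 Y78.727
G01 X123.833 Y65.966
G01 X127.979 Y53.205
G01 X138.835 Y45.318
G01 X152.253 Y45.318
G01 X163.109 Y53.205
G01 X167.255 Y65.966
M5
G00 X0.000 Y0.000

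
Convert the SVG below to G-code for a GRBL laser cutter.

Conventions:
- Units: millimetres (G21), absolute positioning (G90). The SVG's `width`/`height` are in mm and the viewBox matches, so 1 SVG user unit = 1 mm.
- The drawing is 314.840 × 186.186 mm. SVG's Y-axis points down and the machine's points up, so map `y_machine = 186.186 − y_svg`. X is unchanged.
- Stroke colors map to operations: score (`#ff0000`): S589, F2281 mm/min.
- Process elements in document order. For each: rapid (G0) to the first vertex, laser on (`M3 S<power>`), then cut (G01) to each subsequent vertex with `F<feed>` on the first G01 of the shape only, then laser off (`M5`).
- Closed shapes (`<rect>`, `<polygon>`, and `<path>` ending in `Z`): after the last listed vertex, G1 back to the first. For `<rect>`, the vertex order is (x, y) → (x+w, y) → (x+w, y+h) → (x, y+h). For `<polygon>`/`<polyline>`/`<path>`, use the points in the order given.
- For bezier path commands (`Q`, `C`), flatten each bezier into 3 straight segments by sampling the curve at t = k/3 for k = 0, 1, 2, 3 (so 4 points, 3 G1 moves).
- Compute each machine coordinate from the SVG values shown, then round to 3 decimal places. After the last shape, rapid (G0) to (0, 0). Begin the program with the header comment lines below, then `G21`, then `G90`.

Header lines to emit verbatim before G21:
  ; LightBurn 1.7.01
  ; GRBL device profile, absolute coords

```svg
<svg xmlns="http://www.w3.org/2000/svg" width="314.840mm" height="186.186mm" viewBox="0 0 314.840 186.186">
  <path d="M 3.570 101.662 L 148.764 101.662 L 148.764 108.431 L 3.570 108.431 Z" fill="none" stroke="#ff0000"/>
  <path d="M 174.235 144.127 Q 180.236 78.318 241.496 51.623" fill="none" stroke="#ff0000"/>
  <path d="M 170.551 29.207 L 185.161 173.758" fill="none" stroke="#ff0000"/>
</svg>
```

; LightBurn 1.7.01
; GRBL device profile, absolute coords
G21
G90
G0 X3.570 Y84.524
M3 S589
G01 X148.764 Y84.524 F2281
G01 X148.764 Y77.755
G01 X3.570 Y77.755
G01 X3.570 Y84.524
M5
G0 X174.235 Y42.059
M3 S589
G01 X184.376 Y81.586 F2281
G01 X206.796 Y112.420
G01 X241.496 Y134.563
M5
G0 X170.551 Y156.979
M3 S589
G01 X185.161 Y12.428 F2281
M5
G0 X0.000 Y0.000

1 u = 1 mm; y_m = 186.186 − y.

[1] `<path>` rectangle, #ff0000→score S589 F2281: (3.570,84.524) → (148.764,84.524) → (148.764,77.755) → (3.570,77.755) → (3.570,84.524) (closed)

[2] `<path>` quadratic bezier, #ff0000→score S589 F2281: (174.235,42.059) → (184.376,81.586) → (206.796,112.420) → (241.496,134.563)

[3] `<path>` line segment, #ff0000→score S589 F2281: (170.551,156.979) → (185.161,12.428)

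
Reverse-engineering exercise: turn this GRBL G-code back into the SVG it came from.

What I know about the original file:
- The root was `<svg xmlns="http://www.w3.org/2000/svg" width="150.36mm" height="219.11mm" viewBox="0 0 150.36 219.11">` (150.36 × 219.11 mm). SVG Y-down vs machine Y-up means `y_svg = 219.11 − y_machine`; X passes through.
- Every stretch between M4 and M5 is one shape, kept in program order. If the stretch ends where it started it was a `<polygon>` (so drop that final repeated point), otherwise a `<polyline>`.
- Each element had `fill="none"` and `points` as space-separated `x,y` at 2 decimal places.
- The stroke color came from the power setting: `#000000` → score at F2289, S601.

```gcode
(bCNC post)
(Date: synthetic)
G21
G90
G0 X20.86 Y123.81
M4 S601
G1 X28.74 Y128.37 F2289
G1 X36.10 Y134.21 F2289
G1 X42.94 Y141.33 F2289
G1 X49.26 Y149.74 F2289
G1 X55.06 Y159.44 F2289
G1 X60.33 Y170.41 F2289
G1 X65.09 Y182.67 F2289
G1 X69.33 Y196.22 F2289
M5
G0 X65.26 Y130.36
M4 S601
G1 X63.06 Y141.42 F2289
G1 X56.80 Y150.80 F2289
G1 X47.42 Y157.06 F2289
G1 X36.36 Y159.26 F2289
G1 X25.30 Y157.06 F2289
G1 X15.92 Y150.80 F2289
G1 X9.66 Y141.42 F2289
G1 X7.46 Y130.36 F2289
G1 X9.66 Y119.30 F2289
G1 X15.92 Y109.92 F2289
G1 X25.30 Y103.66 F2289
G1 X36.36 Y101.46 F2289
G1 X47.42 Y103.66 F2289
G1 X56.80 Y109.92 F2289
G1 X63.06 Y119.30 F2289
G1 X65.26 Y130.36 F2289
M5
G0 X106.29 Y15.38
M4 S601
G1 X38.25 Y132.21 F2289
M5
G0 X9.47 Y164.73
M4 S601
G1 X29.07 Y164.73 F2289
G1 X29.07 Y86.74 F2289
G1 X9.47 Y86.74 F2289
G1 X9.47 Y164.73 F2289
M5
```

Machine Y-up, SVG Y-down with viewBox height 219.11, so y_svg = 219.11 − y_machine; X carries over. Every run uses S601, so all elements get stroke `#000000` (score).

Run 1: The run is open, so emit a `<polyline>` with points (Y-flipped): 20.86,95.30 28.74,90.74 36.10,84.90 42.94,77.78 49.26,69.37 55.06,59.67 60.33,48.70 65.09,36.44 69.33,22.89.

Run 2: The run returns to its start, so emit a `<polygon>` with points (Y-flipped): 65.26,88.75 63.06,77.69 56.80,68.31 47.42,62.05 36.36,59.85 25.30,62.05 15.92,68.31 9.66,77.69 7.46,88.75 9.66,99.81 15.92,109.19 25.30,115.45 36.36,117.65 47.42,115.45 56.80,109.19 63.06,99.81.

Run 3: The run is open, so emit a `<polyline>` with points (Y-flipped): 106.29,203.73 38.25,86.90.

Run 4: The run returns to its start, so emit a `<polygon>` with points (Y-flipped): 9.47,54.38 29.07,54.38 29.07,132.37 9.47,132.37.

<svg xmlns="http://www.w3.org/2000/svg" width="150.36mm" height="219.11mm" viewBox="0 0 150.36 219.11">
  <polyline points="20.86,95.30 28.74,90.74 36.10,84.90 42.94,77.78 49.26,69.37 55.06,59.67 60.33,48.70 65.09,36.44 69.33,22.89" fill="none" stroke="#000000"/>
  <polygon points="65.26,88.75 63.06,77.69 56.80,68.31 47.42,62.05 36.36,59.85 25.30,62.05 15.92,68.31 9.66,77.69 7.46,88.75 9.66,99.81 15.92,109.19 25.30,115.45 36.36,117.65 47.42,115.45 56.80,109.19 63.06,99.81" fill="none" stroke="#000000"/>
  <polyline points="106.29,203.73 38.25,86.90" fill="none" stroke="#000000"/>
  <polygon points="9.47,54.38 29.07,54.38 29.07,132.37 9.47,132.37" fill="none" stroke="#000000"/>
</svg>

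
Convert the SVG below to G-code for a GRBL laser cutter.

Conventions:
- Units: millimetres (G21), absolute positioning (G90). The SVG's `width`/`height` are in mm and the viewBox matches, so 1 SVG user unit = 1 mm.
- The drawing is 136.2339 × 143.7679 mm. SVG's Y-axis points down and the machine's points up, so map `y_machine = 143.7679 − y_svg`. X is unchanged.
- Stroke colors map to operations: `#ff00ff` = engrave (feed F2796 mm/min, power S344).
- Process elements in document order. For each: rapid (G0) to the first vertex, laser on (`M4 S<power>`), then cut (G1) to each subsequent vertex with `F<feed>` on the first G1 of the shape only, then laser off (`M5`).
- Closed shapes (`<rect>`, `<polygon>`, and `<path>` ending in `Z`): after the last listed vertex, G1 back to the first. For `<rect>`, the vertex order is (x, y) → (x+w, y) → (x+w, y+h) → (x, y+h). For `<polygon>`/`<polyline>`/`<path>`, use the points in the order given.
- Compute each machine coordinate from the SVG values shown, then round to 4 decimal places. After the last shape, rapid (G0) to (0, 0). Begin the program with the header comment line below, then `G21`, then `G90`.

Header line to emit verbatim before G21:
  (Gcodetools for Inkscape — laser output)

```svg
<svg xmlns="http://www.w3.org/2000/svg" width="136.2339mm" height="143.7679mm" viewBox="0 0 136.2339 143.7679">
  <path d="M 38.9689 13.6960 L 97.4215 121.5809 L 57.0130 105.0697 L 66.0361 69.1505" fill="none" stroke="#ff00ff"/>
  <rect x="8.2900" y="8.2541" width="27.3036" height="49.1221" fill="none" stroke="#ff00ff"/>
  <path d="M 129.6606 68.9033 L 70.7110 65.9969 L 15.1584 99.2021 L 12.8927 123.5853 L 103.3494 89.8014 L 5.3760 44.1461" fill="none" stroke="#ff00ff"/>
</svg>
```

viewBox `0 0 136.2339 143.7679` with mm width/height → 1 unit = 1 mm. Flip: y_m = 143.7679 − y_svg.

**Shape 1** — `<path>` open polyline, stroke `#ff00ff` → engrave (S344, F2796). Machine vertices: (38.9689,130.0719) → (97.4215,22.1870) → (57.0130,38.6982) → (66.0361,74.6174). Open path.

**Shape 2** — `<rect>` rectangle, stroke `#ff00ff` → engrave (S344, F2796). Machine vertices: (8.2900,135.5138) → (35.5936,135.5138) → (35.5936,86.3917) → (8.2900,86.3917) → (8.2900,135.5138). Closed: final G1 returns to the first vertex.

**Shape 3** — `<path>` open polyline, stroke `#ff00ff` → engrave (S344, F2796). Machine vertices: (129.6606,74.8646) → (70.7110,77.7710) → (15.1584,44.5658) → (12.8927,20.1826) → (103.3494,53.9665) → (5.3760,99.6218). Open path.

(Gcodetools for Inkscape — laser output)
G21
G90
G0 X38.9689 Y130.0719
M4 S344
G1 X97.4215 Y22.1870 F2796
G1 X57.0130 Y38.6982
G1 X66.0361 Y74.6174
M5
G0 X8.2900 Y135.5138
M4 S344
G1 X35.5936 Y135.5138 F2796
G1 X35.5936 Y86.3917
G1 X8.2900 Y86.3917
G1 X8.2900 Y135.5138
M5
G0 X129.6606 Y74.8646
M4 S344
G1 X70.7110 Y77.7710 F2796
G1 X15.1584 Y44.5658
G1 X12.8927 Y20.1826
G1 X103.3494 Y53.9665
G1 X5.3760 Y99.6218
M5
G0 X0.0000 Y0.0000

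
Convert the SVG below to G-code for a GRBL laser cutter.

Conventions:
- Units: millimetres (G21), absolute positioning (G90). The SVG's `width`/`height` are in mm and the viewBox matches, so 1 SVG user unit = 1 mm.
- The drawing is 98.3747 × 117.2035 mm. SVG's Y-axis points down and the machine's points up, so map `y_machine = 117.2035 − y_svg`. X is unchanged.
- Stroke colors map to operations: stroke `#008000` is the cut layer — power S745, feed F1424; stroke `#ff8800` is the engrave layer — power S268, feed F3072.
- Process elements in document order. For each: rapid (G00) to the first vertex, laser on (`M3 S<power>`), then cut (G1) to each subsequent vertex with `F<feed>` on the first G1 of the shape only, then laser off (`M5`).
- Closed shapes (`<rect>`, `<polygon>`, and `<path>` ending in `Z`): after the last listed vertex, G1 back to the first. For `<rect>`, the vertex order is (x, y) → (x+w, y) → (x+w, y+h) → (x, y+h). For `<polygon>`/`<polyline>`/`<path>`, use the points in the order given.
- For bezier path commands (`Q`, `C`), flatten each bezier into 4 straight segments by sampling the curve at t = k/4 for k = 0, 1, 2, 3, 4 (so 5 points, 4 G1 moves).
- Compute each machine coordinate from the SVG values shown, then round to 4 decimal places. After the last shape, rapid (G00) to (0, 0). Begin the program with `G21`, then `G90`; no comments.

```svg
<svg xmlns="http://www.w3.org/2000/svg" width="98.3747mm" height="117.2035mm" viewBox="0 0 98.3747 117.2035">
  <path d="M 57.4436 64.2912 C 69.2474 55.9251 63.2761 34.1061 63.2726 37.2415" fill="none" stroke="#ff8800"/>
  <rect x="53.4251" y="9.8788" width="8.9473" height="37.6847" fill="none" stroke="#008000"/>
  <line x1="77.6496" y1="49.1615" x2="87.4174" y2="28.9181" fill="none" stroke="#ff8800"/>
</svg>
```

G21
G90
G00 X57.4436 Y52.9123
M3 S268
G1 X63.3346 Y61.1092 F3072
G1 X64.7858 Y70.7502
G1 X64.0232 Y78.2347
G1 X63.2726 Y79.9620
M5
G00 X53.4251 Y107.3247
M3 S745
G1 X62.3724 Y107.3247 F1424
G1 X62.3724 Y69.6400
G1 X53.4251 Y69.6400
G1 X53.4251 Y107.3247
M5
G00 X77.6496 Y68.0420
M3 S268
G1 X87.4174 Y88.2854 F3072
M5
G00 X0.0000 Y0.0000

Since the viewBox matches the mm dimensions, user units are millimetres directly. The only transform is the Y-flip y_m = 117.2035 − y_svg.

Shape 1 is a cubic bezier drawn with `<path>`. Its stroke #ff8800 means engrave at S268, F3072. After flipping Y the toolpath is (57.4436,52.9123) → (63.3346,61.1092) → (64.7858,70.7502) → (64.0232,78.2347) → (63.2726,79.9620).

Shape 2 is a rectangle drawn with `<rect>`. Its stroke #008000 means cut at S745, F1424. After flipping Y the toolpath is (53.4251,107.3247) → (62.3724,107.3247) → (62.3724,69.6400) → (53.4251,69.6400) → (53.4251,107.3247), returning to the start.

Shape 3 is a line segment drawn with `<line>`. Its stroke #ff8800 means engrave at S268, F3072. After flipping Y the toolpath is (77.6496,68.0420) → (87.4174,88.2854).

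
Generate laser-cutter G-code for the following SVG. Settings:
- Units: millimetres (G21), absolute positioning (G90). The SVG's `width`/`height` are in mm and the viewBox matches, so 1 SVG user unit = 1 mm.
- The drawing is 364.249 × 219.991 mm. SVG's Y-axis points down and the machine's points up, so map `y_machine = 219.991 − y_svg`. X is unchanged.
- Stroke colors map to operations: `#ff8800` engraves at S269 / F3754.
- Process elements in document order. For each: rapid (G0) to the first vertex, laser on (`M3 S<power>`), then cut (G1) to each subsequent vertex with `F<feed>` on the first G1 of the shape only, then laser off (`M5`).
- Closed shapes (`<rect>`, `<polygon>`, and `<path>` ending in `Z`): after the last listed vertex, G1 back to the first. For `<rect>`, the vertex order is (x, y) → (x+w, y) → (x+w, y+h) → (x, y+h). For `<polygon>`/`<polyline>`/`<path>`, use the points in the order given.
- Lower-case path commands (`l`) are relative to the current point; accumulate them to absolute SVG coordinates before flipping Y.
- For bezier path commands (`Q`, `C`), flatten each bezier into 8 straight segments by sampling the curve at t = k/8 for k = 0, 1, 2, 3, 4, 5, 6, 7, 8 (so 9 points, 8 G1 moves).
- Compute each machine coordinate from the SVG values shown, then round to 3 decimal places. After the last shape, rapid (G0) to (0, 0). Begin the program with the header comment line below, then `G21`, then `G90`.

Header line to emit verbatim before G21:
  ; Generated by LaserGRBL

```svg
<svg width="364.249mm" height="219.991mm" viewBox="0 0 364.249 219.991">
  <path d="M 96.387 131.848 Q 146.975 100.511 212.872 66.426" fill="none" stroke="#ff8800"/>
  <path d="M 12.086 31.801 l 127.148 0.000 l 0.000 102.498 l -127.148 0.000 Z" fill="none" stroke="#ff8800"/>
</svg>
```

Since the viewBox matches the mm dimensions, user units are millimetres directly. The only transform is the Y-flip y_m = 219.991 − y_svg.

Shape 1 is a quadratic bezier drawn with `<path>`. Its stroke #ff8800 means engrave at S269, F3754. After flipping Y the toolpath is (96.387,88.143) → (109.273,96.020) → (122.638,103.983) → (136.481,112.032) → (150.802,120.167) → (165.602,128.388) → (180.880,136.694) → (196.637,145.087) → (212.872,153.565).

Shape 2 is a rectangle drawn with `<path>`. Its stroke #ff8800 means engrave at S269, F3754. After flipping Y the toolpath is (12.086,188.190) → (139.234,188.190) → (139.234,85.692) → (12.086,85.692) → (12.086,188.190), returning to the start.

; Generated by LaserGRBL
G21
G90
G0 X96.387 Y88.143
M3 S269
G1 X109.273 Y96.020 F3754
G1 X122.638 Y103.983
G1 X136.481 Y112.032
G1 X150.802 Y120.167
G1 X165.602 Y128.388
G1 X180.880 Y136.694
G1 X196.637 Y145.087
G1 X212.872 Y153.565
M5
G0 X12.086 Y188.190
M3 S269
G1 X139.234 Y188.190 F3754
G1 X139.234 Y85.692
G1 X12.086 Y85.692
G1 X12.086 Y188.190
M5
G0 X0.000 Y0.000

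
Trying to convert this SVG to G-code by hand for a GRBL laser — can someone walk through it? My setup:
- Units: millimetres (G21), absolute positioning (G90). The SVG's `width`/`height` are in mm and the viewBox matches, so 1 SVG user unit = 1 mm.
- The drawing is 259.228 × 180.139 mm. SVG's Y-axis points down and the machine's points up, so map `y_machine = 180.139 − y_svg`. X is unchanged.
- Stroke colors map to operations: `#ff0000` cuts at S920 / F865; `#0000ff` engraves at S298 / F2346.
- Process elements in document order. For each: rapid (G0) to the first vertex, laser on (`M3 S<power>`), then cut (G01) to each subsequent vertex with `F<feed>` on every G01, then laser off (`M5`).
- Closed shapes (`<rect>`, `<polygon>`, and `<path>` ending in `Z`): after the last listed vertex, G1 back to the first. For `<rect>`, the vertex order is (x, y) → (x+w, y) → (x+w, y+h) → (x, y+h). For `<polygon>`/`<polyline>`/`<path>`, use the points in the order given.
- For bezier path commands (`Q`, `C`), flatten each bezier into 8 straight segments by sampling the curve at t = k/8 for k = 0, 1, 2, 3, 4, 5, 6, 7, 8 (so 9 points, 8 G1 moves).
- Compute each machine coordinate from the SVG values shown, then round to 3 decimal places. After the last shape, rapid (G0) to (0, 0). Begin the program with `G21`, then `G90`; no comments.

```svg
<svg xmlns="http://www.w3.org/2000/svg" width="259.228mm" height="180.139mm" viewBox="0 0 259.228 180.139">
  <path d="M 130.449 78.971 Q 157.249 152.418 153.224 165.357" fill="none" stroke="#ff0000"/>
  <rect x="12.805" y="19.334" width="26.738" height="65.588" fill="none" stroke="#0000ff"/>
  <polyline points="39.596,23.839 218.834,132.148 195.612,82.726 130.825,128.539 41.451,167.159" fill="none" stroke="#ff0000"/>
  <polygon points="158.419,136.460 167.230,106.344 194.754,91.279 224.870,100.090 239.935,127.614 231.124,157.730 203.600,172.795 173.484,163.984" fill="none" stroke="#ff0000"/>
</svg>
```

1 u = 1 mm; y_m = 180.139 − y.

[1] `<path>` quadratic bezier, #ff0000→cut S920 F865: (130.449,101.168) → (136.667,83.752) → (141.922,68.226) → (146.214,54.592) → (149.543,42.848) → (151.908,32.995) → (153.310,25.033) → (153.749,18.962) → (153.224,14.782)

[2] `<rect>` rectangle, #0000ff→engrave S298 F2346: (12.805,160.805) → (39.543,160.805) → (39.543,95.217) → (12.805,95.217) → (12.805,160.805) (closed)

[3] `<polyline>` open polyline, #ff0000→cut S920 F865: (39.596,156.300) → (218.834,47.991) → (195.612,97.413) → (130.825,51.600) → (41.451,12.980)

[4] `<polygon>` regular polygon, #ff0000→cut S920 F865: (158.419,43.679) → (167.230,73.795) → (194.754,88.860) → (224.870,80.049) → (239.935,52.525) → (231.124,22.409) → (203.600,7.344) → (173.484,16.155) → (158.419,43.679) (closed)

G21
G90
G0 X130.449 Y101.168
M3 S920
G01 X136.667 Y83.752 F865
G01 X141.922 Y68.226 F865
G01 X146.214 Y54.592 F865
G01 X149.543 Y42.848 F865
G01 X151.908 Y32.995 F865
G01 X153.310 Y25.033 F865
G01 X153.749 Y18.962 F865
G01 X153.224 Y14.782 F865
M5
G0 X12.805 Y160.805
M3 S298
G01 X39.543 Y160.805 F2346
G01 X39.543 Y95.217 F2346
G01 X12.805 Y95.217 F2346
G01 X12.805 Y160.805 F2346
M5
G0 X39.596 Y156.300
M3 S920
G01 X218.834 Y47.991 F865
G01 X195.612 Y97.413 F865
G01 X130.825 Y51.600 F865
G01 X41.451 Y12.980 F865
M5
G0 X158.419 Y43.679
M3 S920
G01 X167.230 Y73.795 F865
G01 X194.754 Y88.860 F865
G01 X224.870 Y80.049 F865
G01 X239.935 Y52.525 F865
G01 X231.124 Y22.409 F865
G01 X203.600 Y7.344 F865
G01 X173.484 Y16.155 F865
G01 X158.419 Y43.679 F865
M5
G0 X0.000 Y0.000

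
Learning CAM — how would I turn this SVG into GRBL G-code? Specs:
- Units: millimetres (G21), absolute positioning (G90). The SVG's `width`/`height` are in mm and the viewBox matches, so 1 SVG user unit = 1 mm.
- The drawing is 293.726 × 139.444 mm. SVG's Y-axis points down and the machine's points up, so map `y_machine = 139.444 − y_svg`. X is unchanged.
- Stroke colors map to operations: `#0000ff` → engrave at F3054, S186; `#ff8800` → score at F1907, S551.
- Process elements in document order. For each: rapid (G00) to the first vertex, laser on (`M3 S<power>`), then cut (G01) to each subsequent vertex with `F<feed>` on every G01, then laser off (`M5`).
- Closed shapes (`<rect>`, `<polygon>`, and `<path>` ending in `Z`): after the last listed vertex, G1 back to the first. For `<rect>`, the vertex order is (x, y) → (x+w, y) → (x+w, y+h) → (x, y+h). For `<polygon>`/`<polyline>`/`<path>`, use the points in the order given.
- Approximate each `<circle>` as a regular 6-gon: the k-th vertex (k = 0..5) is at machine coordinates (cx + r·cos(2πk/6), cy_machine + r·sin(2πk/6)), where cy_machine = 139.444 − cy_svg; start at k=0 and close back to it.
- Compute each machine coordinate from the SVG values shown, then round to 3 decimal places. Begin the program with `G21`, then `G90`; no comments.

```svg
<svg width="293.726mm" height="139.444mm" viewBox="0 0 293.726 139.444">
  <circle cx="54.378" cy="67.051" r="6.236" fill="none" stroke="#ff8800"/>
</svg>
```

1 u = 1 mm; y_m = 139.444 − y.

[1] `<circle>` circle, #ff8800→score S551 F1907: (60.614,72.393) → (57.496,77.794) → (51.260,77.794) → (48.142,72.393) → (51.260,66.992) → (57.496,66.992) → (60.614,72.393) (closed)

G21
G90
G00 X60.614 Y72.393
M3 S551
G01 X57.496 Y77.794 F1907
G01 X51.260 Y77.794 F1907
G01 X48.142 Y72.393 F1907
G01 X51.260 Y66.992 F1907
G01 X57.496 Y66.992 F1907
G01 X60.614 Y72.393 F1907
M5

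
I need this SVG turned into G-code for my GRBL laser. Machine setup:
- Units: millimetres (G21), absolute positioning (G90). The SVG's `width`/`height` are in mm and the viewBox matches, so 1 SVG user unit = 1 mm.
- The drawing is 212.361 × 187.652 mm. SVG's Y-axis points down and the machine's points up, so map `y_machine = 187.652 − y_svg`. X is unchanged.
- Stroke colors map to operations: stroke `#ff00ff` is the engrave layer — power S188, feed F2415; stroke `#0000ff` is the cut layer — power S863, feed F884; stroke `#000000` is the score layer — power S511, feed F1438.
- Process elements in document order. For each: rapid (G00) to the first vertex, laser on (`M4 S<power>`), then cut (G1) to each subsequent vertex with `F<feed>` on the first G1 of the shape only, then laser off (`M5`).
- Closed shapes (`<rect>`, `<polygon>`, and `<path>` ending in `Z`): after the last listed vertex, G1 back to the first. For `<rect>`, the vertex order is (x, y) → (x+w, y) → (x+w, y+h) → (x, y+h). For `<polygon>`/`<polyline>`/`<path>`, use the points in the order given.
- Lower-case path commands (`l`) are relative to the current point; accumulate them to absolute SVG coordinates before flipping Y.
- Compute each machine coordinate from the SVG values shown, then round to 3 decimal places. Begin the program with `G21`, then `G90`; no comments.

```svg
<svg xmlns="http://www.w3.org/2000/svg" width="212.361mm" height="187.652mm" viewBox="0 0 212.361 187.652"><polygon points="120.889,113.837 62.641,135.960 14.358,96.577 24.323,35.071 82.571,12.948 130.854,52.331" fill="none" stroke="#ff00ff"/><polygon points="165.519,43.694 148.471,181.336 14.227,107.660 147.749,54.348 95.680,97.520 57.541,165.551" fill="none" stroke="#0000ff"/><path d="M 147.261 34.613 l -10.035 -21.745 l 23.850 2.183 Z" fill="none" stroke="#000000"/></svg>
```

G21
G90
G00 X120.889 Y73.815
M4 S188
G1 X62.641 Y51.692 F2415
G1 X14.358 Y91.075
G1 X24.323 Y152.581
G1 X82.571 Y174.704
G1 X130.854 Y135.321
G1 X120.889 Y73.815
M5
G00 X165.519 Y143.958
M4 S863
G1 X148.471 Y6.316 F884
G1 X14.227 Y79.992
G1 X147.749 Y133.304
G1 X95.680 Y90.132
G1 X57.541 Y22.101
G1 X165.519 Y143.958
M5
G00 X147.261 Y153.039
M4 S511
G1 X137.226 Y174.784 F1438
G1 X161.076 Y172.601
G1 X147.261 Y153.039
M5

Since the viewBox matches the mm dimensions, user units are millimetres directly. The only transform is the Y-flip y_m = 187.652 − y_svg.

Shape 1 is a regular polygon drawn with `<polygon>`. Its stroke #ff00ff means engrave at S188, F2415. After flipping Y the toolpath is (120.889,73.815) → (62.641,51.692) → (14.358,91.075) → (24.323,152.581) → (82.571,174.704) → (130.854,135.321) → (120.889,73.815), returning to the start.

Shape 2 is a closed polygon drawn with `<polygon>`. Its stroke #0000ff means cut at S863, F884. After flipping Y the toolpath is (165.519,143.958) → (148.471,6.316) → (14.227,79.992) → (147.749,133.304) → (95.680,90.132) → (57.541,22.101) → (165.519,143.958), returning to the start.

Shape 3 is a regular polygon drawn with `<path>`. Its stroke #000000 means score at S511, F1438. After flipping Y the toolpath is (147.261,153.039) → (137.226,174.784) → (161.076,172.601) → (147.261,153.039), returning to the start.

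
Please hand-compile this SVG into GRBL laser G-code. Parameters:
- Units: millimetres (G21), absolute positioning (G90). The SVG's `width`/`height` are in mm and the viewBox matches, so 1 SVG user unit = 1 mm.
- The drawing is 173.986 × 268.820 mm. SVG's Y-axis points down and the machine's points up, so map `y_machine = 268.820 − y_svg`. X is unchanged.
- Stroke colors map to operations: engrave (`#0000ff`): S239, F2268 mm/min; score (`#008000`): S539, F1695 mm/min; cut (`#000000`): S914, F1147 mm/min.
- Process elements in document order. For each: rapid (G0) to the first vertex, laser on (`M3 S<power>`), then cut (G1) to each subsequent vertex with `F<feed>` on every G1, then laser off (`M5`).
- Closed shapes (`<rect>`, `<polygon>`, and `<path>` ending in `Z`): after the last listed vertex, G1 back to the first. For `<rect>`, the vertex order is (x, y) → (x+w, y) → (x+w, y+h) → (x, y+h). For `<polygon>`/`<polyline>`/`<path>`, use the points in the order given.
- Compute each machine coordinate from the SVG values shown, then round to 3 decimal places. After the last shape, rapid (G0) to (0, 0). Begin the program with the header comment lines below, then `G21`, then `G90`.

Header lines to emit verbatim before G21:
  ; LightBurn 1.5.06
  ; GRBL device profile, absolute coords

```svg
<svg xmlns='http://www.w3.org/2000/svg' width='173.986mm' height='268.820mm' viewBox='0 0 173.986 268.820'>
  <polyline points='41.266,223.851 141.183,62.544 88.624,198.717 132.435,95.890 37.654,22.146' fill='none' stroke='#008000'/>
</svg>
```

; LightBurn 1.5.06
; GRBL device profile, absolute coords
G21
G90
G0 X41.266 Y44.969
M3 S539
G1 X141.183 Y206.276 F1695
G1 X88.624 Y70.103 F1695
G1 X132.435 Y172.930 F1695
G1 X37.654 Y246.674 F1695
M5
G0 X0.000 Y0.000

1 u = 1 mm; y_m = 268.820 − y.

[1] `<polyline>` open polyline, #008000→score S539 F1695: (41.266,44.969) → (141.183,206.276) → (88.624,70.103) → (132.435,172.930) → (37.654,246.674)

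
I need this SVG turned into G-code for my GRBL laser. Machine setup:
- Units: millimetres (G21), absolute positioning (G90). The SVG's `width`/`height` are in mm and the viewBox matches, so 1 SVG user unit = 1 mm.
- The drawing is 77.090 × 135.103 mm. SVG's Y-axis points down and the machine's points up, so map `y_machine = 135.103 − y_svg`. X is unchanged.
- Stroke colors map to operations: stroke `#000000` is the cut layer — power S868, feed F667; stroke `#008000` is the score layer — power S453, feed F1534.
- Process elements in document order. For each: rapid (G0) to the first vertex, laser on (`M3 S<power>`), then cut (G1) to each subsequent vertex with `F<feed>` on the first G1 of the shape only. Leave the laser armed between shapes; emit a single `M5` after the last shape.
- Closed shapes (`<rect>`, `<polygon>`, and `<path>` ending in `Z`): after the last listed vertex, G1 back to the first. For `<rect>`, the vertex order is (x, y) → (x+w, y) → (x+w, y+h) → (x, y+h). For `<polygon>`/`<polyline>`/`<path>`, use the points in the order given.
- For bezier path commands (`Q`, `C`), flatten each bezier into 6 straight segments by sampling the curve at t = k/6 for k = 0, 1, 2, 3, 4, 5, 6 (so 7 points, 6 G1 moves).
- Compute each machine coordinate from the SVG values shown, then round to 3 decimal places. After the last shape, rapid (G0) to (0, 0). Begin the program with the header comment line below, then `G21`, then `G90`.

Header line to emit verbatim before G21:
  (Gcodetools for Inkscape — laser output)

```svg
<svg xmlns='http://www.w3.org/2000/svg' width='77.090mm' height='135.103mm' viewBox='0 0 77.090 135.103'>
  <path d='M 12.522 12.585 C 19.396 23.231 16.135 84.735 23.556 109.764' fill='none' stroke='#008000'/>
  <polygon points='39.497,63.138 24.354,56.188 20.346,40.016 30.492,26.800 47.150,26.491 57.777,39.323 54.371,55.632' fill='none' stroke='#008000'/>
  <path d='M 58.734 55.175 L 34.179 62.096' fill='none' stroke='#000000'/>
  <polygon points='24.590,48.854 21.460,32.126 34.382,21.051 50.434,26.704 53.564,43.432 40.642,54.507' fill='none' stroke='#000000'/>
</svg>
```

(Gcodetools for Inkscape — laser output)
G21
G90
G0 X12.522 Y122.518
M3 S453
G1 X15.211 Y113.361 F1534
G1 X16.789 Y98.154
G1 X17.834 Y79.322
G1 X18.925 Y59.292
G1 X20.639 Y40.489
G1 X23.556 Y25.339
G0 X39.497 Y71.965
M3 S453
G1 X24.354 Y78.915 F1534
G1 X20.346 Y95.087
G1 X30.492 Y108.303
G1 X47.150 Y108.612
G1 X57.777 Y95.780
G1 X54.371 Y79.471
G1 X39.497 Y71.965
G0 X58.734 Y79.928
M3 S868
G1 X34.179 Y73.007 F667
G0 X24.590 Y86.249
M3 S868
G1 X21.460 Y102.977 F667
G1 X34.382 Y114.052
G1 X50.434 Y108.399
G1 X53.564 Y91.671
G1 X40.642 Y80.596
G1 X24.590 Y86.249
M5
G0 X0.000 Y0.000

viewBox `0 0 77.090 135.103` with mm width/height → 1 unit = 1 mm. Flip: y_m = 135.103 − y_svg.

**Shape 1** — `<path>` cubic bezier, stroke `#008000` → score (S453, F1534). Control points (SVG): P0=(12.522,12.585), P1=(19.396,23.231), P2=(16.135,84.735), P3=(23.556,109.764); sampled at t=k/6. Machine vertices: (12.522,122.518) → (15.211,113.361) → (16.789,98.154) → (17.834,79.322) → (18.925,59.292) → (20.639,40.489) → (23.556,25.339). Open path.

**Shape 2** — `<polygon>` regular polygon, stroke `#008000` → score (S453, F1534). Machine vertices: (39.497,71.965) → (24.354,78.915) → (20.346,95.087) → (30.492,108.303) → (47.150,108.612) → (57.777,95.780) → (54.371,79.471) → (39.497,71.965). Closed: final G1 returns to the first vertex.

**Shape 3** — `<path>` line segment, stroke `#000000` → cut (S868, F667). Machine vertices: (58.734,79.928) → (34.179,73.007). Open path.

**Shape 4** — `<polygon>` regular polygon, stroke `#000000` → cut (S868, F667). Machine vertices: (24.590,86.249) → (21.460,102.977) → (34.382,114.052) → (50.434,108.399) → (53.564,91.671) → (40.642,80.596) → (24.590,86.249). Closed: final G1 returns to the first vertex.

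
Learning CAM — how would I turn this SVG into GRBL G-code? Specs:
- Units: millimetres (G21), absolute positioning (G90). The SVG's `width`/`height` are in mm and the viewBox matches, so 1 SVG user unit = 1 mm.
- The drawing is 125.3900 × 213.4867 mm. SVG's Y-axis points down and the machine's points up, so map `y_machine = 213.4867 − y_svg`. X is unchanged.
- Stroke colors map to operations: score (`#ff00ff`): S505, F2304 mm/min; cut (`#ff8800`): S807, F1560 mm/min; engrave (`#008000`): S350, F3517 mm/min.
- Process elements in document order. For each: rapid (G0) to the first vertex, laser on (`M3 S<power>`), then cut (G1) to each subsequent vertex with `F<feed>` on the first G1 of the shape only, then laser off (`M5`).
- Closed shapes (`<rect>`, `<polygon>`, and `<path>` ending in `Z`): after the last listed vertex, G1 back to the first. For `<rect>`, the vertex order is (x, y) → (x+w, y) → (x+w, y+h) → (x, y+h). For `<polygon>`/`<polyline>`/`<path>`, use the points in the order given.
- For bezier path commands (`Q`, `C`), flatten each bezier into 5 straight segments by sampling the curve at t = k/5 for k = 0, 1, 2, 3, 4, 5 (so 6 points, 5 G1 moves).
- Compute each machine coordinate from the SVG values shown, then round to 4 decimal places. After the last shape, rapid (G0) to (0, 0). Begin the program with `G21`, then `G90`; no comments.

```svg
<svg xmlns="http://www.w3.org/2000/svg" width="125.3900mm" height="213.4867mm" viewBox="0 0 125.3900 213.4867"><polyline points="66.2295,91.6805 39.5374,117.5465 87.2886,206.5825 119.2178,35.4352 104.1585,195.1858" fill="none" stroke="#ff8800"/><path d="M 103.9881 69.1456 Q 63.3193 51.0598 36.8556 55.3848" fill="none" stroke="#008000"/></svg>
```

G21
G90
G0 X66.2295 Y121.8062
M3 S807
G1 X39.5374 Y95.9402 F1560
G1 X87.2886 Y6.9042
G1 X119.2178 Y178.0515
G1 X104.1585 Y18.3009
M5
G0 X103.9881 Y144.3411
M3 S350
G1 X88.2888 Y150.6790 F3517
G1 X73.7259 Y155.2240
G1 X60.2994 Y157.9762
G1 X48.0093 Y158.9355
G1 X36.8556 Y158.1019
M5
G0 X0.0000 Y0.0000

viewBox `0 0 125.3900 213.4867` with mm width/height → 1 unit = 1 mm. Flip: y_m = 213.4867 − y_svg.

**Shape 1** — `<polyline>` open polyline, stroke `#ff8800` → cut (S807, F1560). Machine vertices: (66.2295,121.8062) → (39.5374,95.9402) → (87.2886,6.9042) → (119.2178,178.0515) → (104.1585,18.3009). Open path.

**Shape 2** — `<path>` quadratic bezier, stroke `#008000` → engrave (S350, F3517). Control points (SVG): P0=(103.9881,69.1456), P1=(63.3193,51.0598), P2=(36.8556,55.3848); sampled at t=k/5. Machine vertices: (103.9881,144.3411) → (88.2888,150.6790) → (73.7259,155.2240) → (60.2994,157.9762) → (48.0093,158.9355) → (36.8556,158.1019). Open path.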